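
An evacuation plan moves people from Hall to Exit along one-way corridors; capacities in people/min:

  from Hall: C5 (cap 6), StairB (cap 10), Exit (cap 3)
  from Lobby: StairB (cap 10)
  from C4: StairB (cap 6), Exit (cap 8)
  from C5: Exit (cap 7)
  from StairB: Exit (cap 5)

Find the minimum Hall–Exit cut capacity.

14

Augment Hall→Exit: bottleneck 3, flow now 3.
Augment Hall→C5→Exit: bottleneck 6, flow now 9.
Augment Hall→StairB→Exit: bottleneck 5, flow now 14.
No augmenting path remains; maximum flow = 14.
By max-flow min-cut, the minimum cut capacity equals the max flow.
In the residual graph, reachable from Hall: {Hall, StairB}.
Min-cut edges: Hall→C5 (6), Hall→Exit (3), StairB→Exit (5); capacity 6 + 3 + 5 = 14.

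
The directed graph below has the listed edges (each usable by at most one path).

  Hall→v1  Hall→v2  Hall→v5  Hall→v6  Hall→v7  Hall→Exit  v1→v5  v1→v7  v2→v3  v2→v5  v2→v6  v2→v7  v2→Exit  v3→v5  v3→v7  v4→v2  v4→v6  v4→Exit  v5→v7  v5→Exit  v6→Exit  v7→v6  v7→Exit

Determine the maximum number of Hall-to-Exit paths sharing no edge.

Assign every edge capacity 1; by Menger, the answer equals the max flow.
Path Hall→Exit (+1); total 1.
Path Hall→v2→Exit (+1); total 2.
Path Hall→v5→Exit (+1); total 3.
Path Hall→v6→Exit (+1); total 4.
Path Hall→v7→Exit (+1); total 5.
No residual Hall→Exit path; max flow = 5.
Certifying cut of size 5: {Hall→Exit, Hall→v2, v5→Exit, v6→Exit, v7→Exit}.

5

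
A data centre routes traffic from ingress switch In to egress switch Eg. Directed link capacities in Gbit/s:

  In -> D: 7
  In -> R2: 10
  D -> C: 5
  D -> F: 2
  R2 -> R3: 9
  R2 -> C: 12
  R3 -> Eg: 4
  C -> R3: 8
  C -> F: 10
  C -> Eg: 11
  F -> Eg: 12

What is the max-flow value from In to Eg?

17

Augment In→D→C→Eg: bottleneck 5, flow now 5.
Augment In→D→F→Eg: bottleneck 2, flow now 7.
Augment In→R2→R3→Eg: bottleneck 4, flow now 11.
Augment In→R2→C→Eg: bottleneck 6, flow now 17.
No augmenting path remains; maximum flow = 17.
In the residual graph, reachable from In: {In}.
Min-cut edges: In→D (7), In→R2 (10); capacity 7 + 10 = 17.
This cut is saturated, so no flow can exceed 17.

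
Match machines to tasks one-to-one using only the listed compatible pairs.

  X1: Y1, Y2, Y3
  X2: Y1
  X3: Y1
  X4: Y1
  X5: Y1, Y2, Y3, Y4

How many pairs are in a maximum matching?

Unit-capacity flow: source→left, listed edges, right→sink; max matching = max flow.
Augmenting path X1→Y1 (+1); matched 1.
Augmenting path X5→Y2 (+1); matched 2.
Augmenting path X2→Y1→X1→Y3 (+1); matched 3.
No augmenting path remains; maximum matching = 3.
König certificate: {X1, X5, Y1} is a vertex cover of size 3 (every listed pair touches it), so no matching can be larger.

3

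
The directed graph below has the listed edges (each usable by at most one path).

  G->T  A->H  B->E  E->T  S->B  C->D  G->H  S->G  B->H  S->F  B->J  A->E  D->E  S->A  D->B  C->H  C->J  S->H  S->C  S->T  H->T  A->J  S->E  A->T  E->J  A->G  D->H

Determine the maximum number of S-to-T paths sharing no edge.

5

Assign every edge capacity 1; by Menger, the answer equals the max flow.
Path S→T (+1); total 1.
Path S→A→T (+1); total 2.
Path S→E→T (+1); total 3.
Path S→G→T (+1); total 4.
Path S→H→T (+1); total 5.
No residual S→T path; max flow = 5.
Certifying cut of size 5: {E→T, H→T, S→A, S→G, S→T}.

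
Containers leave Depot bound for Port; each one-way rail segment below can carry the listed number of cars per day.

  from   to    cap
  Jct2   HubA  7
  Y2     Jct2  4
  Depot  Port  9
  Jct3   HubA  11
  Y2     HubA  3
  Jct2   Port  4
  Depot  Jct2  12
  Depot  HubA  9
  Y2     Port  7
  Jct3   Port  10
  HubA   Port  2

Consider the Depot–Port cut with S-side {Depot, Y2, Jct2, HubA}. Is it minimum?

No — its capacity is 22, but the minimum cut has capacity 15.

Given cut capacity: 9 + 7 + 4 + 2 = 22.
Augment Depot→Port: bottleneck 9, flow now 9.
Augment Depot→Jct2→Port: bottleneck 4, flow now 13.
Augment Depot→HubA→Port: bottleneck 2, flow now 15.
No augmenting path remains; maximum flow = 15.
In the residual graph, reachable from Depot: {Depot, Jct2, HubA}.
Min-cut edges: Depot→Port (9), Jct2→Port (4), HubA→Port (2); capacity 9 + 4 + 2 = 15.
Cut capacity 22 exceeds the max flow 15, so it is not minimum.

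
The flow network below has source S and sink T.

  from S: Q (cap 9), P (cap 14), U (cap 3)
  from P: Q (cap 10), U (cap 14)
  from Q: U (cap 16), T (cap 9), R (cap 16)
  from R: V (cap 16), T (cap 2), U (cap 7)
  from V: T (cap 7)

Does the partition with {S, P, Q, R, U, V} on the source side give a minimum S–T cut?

Given cut capacity: 9 + 2 + 7 = 18.
Augment S→Q→T: bottleneck 9, flow now 9.
Augment S→P→Q→R→T: bottleneck 2, flow now 11.
Augment S→P→Q→R→V→T: bottleneck 7, flow now 18.
No augmenting path remains; maximum flow = 18.
Cut capacity 18 equals the max flow, so it is a minimum cut.

Yes — it is a minimum cut (capacity 18).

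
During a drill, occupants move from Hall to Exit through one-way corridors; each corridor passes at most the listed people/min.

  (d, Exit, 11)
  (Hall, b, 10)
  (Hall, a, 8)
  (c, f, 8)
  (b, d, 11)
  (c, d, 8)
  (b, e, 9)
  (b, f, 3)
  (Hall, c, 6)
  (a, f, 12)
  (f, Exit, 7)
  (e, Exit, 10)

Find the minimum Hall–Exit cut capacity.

Augment Hall→a→f→Exit: bottleneck 7, flow now 7.
Augment Hall→b→d→Exit: bottleneck 10, flow now 17.
Augment Hall→c→d→Exit: bottleneck 1, flow now 18.
Augment Hall→c→d→b→e→Exit: bottleneck 5, flow now 23. (uses reverse residual edge)
No augmenting path remains; maximum flow = 23.
By max-flow min-cut, the minimum cut capacity equals the max flow.
In the residual graph, reachable from Hall: {Hall, a, f}.
Min-cut edges: Hall→b (10), Hall→c (6), f→Exit (7); capacity 10 + 6 + 7 = 23.

23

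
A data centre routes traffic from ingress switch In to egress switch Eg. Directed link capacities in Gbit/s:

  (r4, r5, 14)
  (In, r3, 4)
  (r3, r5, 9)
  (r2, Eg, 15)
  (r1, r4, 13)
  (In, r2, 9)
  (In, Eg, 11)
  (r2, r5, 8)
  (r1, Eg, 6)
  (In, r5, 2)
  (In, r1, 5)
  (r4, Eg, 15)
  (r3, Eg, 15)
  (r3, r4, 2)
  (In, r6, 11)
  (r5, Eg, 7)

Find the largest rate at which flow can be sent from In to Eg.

Augment In→Eg: bottleneck 11, flow now 11.
Augment In→r1→Eg: bottleneck 5, flow now 16.
Augment In→r2→Eg: bottleneck 9, flow now 25.
Augment In→r3→Eg: bottleneck 4, flow now 29.
Augment In→r5→Eg: bottleneck 2, flow now 31.
No augmenting path remains; maximum flow = 31.
In the residual graph, reachable from In: {In, r6}.
Min-cut edges: In→r1 (5), In→r2 (9), In→r3 (4), In→r5 (2), In→Eg (11); capacity 5 + 9 + 4 + 2 + 11 = 31.
This cut is saturated, so no flow can exceed 31.

31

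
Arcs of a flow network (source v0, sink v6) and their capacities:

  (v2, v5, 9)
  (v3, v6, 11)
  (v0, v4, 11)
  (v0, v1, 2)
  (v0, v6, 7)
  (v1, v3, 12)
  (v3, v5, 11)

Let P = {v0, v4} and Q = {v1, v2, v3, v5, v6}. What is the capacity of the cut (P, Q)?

Edges leaving {v0, v4}: v0→v1 (2), v0→v6 (7).
Cut capacity = 2 + 7 = 9.

9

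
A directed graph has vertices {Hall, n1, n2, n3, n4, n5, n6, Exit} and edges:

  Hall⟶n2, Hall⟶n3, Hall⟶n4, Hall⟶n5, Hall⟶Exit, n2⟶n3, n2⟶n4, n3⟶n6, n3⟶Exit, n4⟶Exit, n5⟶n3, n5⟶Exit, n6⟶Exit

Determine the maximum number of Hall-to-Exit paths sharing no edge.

Assign every edge capacity 1; by Menger, the answer equals the max flow.
Path Hall→Exit (+1); total 1.
Path Hall→n3→Exit (+1); total 2.
Path Hall→n4→Exit (+1); total 3.
Path Hall→n5→Exit (+1); total 4.
Path Hall→n2→n3→n6→Exit (+1); total 5.
No residual Hall→Exit path; max flow = 5.
Certifying cut of size 5: {Hall→Exit, Hall→n2, Hall→n3, Hall→n4, Hall→n5}.

5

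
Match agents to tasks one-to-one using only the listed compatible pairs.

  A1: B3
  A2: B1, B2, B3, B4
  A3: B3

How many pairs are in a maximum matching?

Unit-capacity flow: source→left, listed edges, right→sink; max matching = max flow.
Augmenting path A1→B3 (+1); matched 1.
Augmenting path A2→B1 (+1); matched 2.
No augmenting path remains; maximum matching = 2.
König certificate: {A2, B3} is a vertex cover of size 2 (every listed pair touches it), so no matching can be larger.

2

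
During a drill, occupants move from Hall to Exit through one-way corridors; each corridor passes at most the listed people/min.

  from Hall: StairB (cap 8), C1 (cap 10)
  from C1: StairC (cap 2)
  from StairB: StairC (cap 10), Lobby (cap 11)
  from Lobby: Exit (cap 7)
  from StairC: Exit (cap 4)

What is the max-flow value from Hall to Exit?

10

Augment Hall→C1→StairC→Exit: bottleneck 2, flow now 2.
Augment Hall→StairB→Lobby→Exit: bottleneck 7, flow now 9.
Augment Hall→StairB→StairC→Exit: bottleneck 1, flow now 10.
No augmenting path remains; maximum flow = 10.
In the residual graph, reachable from Hall: {Hall, C1}.
Min-cut edges: Hall→StairB (8), C1→StairC (2); capacity 8 + 2 = 10.
This cut is saturated, so no flow can exceed 10.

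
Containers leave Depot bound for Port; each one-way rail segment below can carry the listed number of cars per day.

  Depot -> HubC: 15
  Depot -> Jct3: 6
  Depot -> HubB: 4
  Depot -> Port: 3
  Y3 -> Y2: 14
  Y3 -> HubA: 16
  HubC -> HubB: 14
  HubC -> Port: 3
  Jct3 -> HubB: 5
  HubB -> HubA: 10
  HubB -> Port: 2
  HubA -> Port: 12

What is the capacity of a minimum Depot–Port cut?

Augment Depot→Port: bottleneck 3, flow now 3.
Augment Depot→HubC→Port: bottleneck 3, flow now 6.
Augment Depot→HubB→Port: bottleneck 2, flow now 8.
Augment Depot→HubB→HubA→Port: bottleneck 2, flow now 10.
Augment Depot→HubC→HubB→HubA→Port: bottleneck 8, flow now 18.
No augmenting path remains; maximum flow = 18.
By max-flow min-cut, the minimum cut capacity equals the max flow.
In the residual graph, reachable from Depot: {Depot, HubC, Jct3, HubB}.
Min-cut edges: Depot→Port (3), HubC→Port (3), HubB→HubA (10), HubB→Port (2); capacity 3 + 3 + 10 + 2 = 18.

18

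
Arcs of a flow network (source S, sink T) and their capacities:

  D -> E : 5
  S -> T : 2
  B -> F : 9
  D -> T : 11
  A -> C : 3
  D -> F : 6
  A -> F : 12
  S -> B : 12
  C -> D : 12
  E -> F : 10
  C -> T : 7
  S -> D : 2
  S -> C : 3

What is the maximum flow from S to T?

7

Augment S→T: bottleneck 2, flow now 2.
Augment S→C→T: bottleneck 3, flow now 5.
Augment S→D→T: bottleneck 2, flow now 7.
No augmenting path remains; maximum flow = 7.
In the residual graph, reachable from S: {S, B, F}.
Min-cut edges: S→C (3), S→D (2), S→T (2); capacity 3 + 2 + 2 = 7.
This cut is saturated, so no flow can exceed 7.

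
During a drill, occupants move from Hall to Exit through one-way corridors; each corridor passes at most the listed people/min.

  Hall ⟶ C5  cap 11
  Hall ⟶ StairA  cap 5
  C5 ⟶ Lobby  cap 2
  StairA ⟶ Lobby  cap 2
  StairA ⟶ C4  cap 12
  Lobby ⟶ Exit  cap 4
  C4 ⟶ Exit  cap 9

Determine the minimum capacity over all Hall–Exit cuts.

7

Augment Hall→C5→Lobby→Exit: bottleneck 2, flow now 2.
Augment Hall→StairA→Lobby→Exit: bottleneck 2, flow now 4.
Augment Hall→StairA→C4→Exit: bottleneck 3, flow now 7.
No augmenting path remains; maximum flow = 7.
By max-flow min-cut, the minimum cut capacity equals the max flow.
In the residual graph, reachable from Hall: {Hall, C5}.
Min-cut edges: Hall→StairA (5), C5→Lobby (2); capacity 5 + 2 = 7.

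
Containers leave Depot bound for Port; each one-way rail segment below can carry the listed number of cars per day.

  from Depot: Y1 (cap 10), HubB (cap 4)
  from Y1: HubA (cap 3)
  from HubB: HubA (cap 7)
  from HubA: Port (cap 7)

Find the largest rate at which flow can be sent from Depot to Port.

7

Augment Depot→Y1→HubA→Port: bottleneck 3, flow now 3.
Augment Depot→HubB→HubA→Port: bottleneck 4, flow now 7.
No augmenting path remains; maximum flow = 7.
In the residual graph, reachable from Depot: {Depot, Y1}.
Min-cut edges: Depot→HubB (4), Y1→HubA (3); capacity 4 + 3 = 7.
This cut is saturated, so no flow can exceed 7.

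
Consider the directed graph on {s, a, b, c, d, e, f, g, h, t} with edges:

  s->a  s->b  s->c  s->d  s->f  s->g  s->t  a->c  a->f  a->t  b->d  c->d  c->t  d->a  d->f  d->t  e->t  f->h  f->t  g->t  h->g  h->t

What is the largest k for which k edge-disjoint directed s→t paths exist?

Assign every edge capacity 1; by Menger, the answer equals the max flow.
Path s→t (+1); total 1.
Path s→a→t (+1); total 2.
Path s→c→t (+1); total 3.
Path s→d→t (+1); total 4.
Path s→f→t (+1); total 5.
Path s→g→t (+1); total 6.
Path s→b→d→f→h→t (+1); total 7.
No residual s→t path; max flow = 7.
Certifying cut of size 7: {s→a, s→b, s→c, s→d, s→f, s→g, s→t}.

7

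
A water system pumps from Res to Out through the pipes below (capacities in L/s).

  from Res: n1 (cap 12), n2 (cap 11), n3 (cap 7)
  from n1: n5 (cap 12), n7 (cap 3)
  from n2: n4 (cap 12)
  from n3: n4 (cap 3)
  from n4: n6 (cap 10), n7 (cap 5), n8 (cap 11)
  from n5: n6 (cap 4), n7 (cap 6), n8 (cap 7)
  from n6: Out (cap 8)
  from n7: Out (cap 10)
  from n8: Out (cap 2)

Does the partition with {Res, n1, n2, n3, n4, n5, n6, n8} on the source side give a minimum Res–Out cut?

Given cut capacity: 3 + 5 + 6 + 8 + 2 = 24.
Augment Res→n1→n7→Out: bottleneck 3, flow now 3.
Augment Res→n1→n5→n6→Out: bottleneck 4, flow now 7.
Augment Res→n1→n5→n7→Out: bottleneck 5, flow now 12.
Augment Res→n2→n4→n6→Out: bottleneck 4, flow now 16.
Augment Res→n2→n4→n7→Out: bottleneck 2, flow now 18.
Augment Res→n2→n4→n8→Out: bottleneck 2, flow now 20.
No augmenting path remains; maximum flow = 20.
In the residual graph, reachable from Res: {Res, n1, n2, n3, n4, n5, n6, n7, n8}.
Min-cut edges: n6→Out (8), n7→Out (10), n8→Out (2); capacity 8 + 10 + 2 = 20.
Cut capacity 24 exceeds the max flow 20, so it is not minimum.

No — its capacity is 24, but the minimum cut has capacity 20.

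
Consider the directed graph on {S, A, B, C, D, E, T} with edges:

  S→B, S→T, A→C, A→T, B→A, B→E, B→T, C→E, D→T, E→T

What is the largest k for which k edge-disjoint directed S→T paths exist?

Assign every edge capacity 1; by Menger, the answer equals the max flow.
Path S→T (+1); total 1.
Path S→B→T (+1); total 2.
No residual S→T path; max flow = 2.
Certifying cut of size 2: {S→B, S→T}.

2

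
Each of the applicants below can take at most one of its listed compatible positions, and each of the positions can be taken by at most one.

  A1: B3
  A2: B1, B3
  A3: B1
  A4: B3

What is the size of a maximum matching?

Unit-capacity flow: source→left, listed edges, right→sink; max matching = max flow.
Augmenting path A1→B3 (+1); matched 1.
Augmenting path A2→B1 (+1); matched 2.
No augmenting path remains; maximum matching = 2.
König certificate: {B1, B3} is a vertex cover of size 2 (every listed pair touches it), so no matching can be larger.

2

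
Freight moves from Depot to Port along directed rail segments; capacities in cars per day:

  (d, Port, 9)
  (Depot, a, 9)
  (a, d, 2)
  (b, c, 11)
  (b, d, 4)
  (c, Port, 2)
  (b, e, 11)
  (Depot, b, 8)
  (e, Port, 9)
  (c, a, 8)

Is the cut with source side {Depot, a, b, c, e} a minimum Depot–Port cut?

No — its capacity is 17, but the minimum cut has capacity 10.

Given cut capacity: 2 + 4 + 2 + 9 = 17.
Augment Depot→a→d→Port: bottleneck 2, flow now 2.
Augment Depot→b→c→Port: bottleneck 2, flow now 4.
Augment Depot→b→d→Port: bottleneck 4, flow now 8.
Augment Depot→b→e→Port: bottleneck 2, flow now 10.
No augmenting path remains; maximum flow = 10.
In the residual graph, reachable from Depot: {Depot, a}.
Min-cut edges: Depot→b (8), a→d (2); capacity 8 + 2 = 10.
Cut capacity 17 exceeds the max flow 10, so it is not minimum.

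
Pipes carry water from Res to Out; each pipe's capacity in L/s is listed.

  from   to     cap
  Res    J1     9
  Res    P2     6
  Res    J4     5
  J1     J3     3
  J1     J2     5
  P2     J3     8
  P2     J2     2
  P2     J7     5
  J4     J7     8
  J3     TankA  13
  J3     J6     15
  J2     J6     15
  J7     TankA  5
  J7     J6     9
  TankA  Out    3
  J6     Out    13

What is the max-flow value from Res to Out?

Augment Res→J1→J3→TankA→Out: bottleneck 3, flow now 3.
Augment Res→J1→J2→J6→Out: bottleneck 5, flow now 8.
Augment Res→P2→J3→J6→Out: bottleneck 6, flow now 14.
Augment Res→J4→J7→J6→Out: bottleneck 2, flow now 16.
No augmenting path remains; maximum flow = 16.
In the residual graph, reachable from Res: {Res, J1, P2, J4, J3, J2, J7, TankA, J6}.
Min-cut edges: TankA→Out (3), J6→Out (13); capacity 3 + 13 = 16.
This cut is saturated, so no flow can exceed 16.

16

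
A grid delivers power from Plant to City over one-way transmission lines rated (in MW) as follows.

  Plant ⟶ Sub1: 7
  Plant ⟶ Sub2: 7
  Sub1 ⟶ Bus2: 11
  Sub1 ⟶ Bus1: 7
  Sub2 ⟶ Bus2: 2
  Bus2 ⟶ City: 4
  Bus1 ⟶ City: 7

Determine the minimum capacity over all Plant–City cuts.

Augment Plant→Sub1→Bus2→City: bottleneck 4, flow now 4.
Augment Plant→Sub1→Bus1→City: bottleneck 3, flow now 7.
Augment Plant→Sub2→Bus2→Sub1→Bus1→City: bottleneck 2, flow now 9. (uses reverse residual edge)
No augmenting path remains; maximum flow = 9.
By max-flow min-cut, the minimum cut capacity equals the max flow.
In the residual graph, reachable from Plant: {Plant, Sub2}.
Min-cut edges: Plant→Sub1 (7), Sub2→Bus2 (2); capacity 7 + 2 = 9.

9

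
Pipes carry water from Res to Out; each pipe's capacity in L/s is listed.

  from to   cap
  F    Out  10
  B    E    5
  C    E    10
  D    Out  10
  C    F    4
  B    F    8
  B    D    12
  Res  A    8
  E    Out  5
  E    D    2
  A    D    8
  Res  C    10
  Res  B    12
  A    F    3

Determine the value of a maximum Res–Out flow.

25

Augment Res→A→D→Out: bottleneck 8, flow now 8.
Augment Res→B→D→Out: bottleneck 2, flow now 10.
Augment Res→B→E→Out: bottleneck 5, flow now 15.
Augment Res→B→F→Out: bottleneck 5, flow now 20.
Augment Res→C→F→Out: bottleneck 4, flow now 24.
Augment Res→C→E→B→F→Out: bottleneck 1, flow now 25. (uses reverse residual edge)
No augmenting path remains; maximum flow = 25.
In the residual graph, reachable from Res: {Res, A, B, C, D, E, F}.
Min-cut edges: D→Out (10), E→Out (5), F→Out (10); capacity 10 + 5 + 10 = 25.
This cut is saturated, so no flow can exceed 25.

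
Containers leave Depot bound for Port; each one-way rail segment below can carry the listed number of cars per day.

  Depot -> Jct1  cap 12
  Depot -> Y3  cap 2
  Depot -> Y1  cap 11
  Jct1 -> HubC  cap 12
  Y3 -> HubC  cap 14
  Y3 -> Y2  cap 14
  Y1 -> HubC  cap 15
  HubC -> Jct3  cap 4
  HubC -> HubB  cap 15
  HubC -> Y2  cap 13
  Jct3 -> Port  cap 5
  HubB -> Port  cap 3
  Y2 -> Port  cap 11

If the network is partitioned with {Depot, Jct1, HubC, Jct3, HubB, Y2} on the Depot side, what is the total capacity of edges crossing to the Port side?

Edges leaving {Depot, Jct1, HubC, Jct3, HubB, Y2}: Depot→Y3 (2), Depot→Y1 (11), Jct3→Port (5), HubB→Port (3), Y2→Port (11).
Cut capacity = 2 + 11 + 5 + 3 + 11 = 32.

32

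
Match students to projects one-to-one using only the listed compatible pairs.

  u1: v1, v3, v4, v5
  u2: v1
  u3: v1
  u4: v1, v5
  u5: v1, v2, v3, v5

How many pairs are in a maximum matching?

Unit-capacity flow: source→left, listed edges, right→sink; max matching = max flow.
Augmenting path u1→v1 (+1); matched 1.
Augmenting path u4→v5 (+1); matched 2.
Augmenting path u5→v2 (+1); matched 3.
Augmenting path u2→v1→u1→v3 (+1); matched 4.
No augmenting path remains; maximum matching = 4.
König certificate: {u1, u4, u5, v1} is a vertex cover of size 4 (every listed pair touches it), so no matching can be larger.

4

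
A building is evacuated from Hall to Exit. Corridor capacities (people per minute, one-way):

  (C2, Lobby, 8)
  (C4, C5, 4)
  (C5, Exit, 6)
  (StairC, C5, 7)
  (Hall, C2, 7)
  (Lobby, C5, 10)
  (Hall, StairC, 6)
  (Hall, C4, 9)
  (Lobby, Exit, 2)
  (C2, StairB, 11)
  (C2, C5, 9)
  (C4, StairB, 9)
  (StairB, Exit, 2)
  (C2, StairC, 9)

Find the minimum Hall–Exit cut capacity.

10

Augment Hall→C4→StairB→Exit: bottleneck 2, flow now 2.
Augment Hall→C4→C5→Exit: bottleneck 4, flow now 6.
Augment Hall→C2→Lobby→Exit: bottleneck 2, flow now 8.
Augment Hall→C2→C5→Exit: bottleneck 2, flow now 10.
No augmenting path remains; maximum flow = 10.
By max-flow min-cut, the minimum cut capacity equals the max flow.
In the residual graph, reachable from Hall: {Hall, C4, C2, StairC, StairB, Lobby, C5}.
Min-cut edges: StairB→Exit (2), Lobby→Exit (2), C5→Exit (6); capacity 2 + 2 + 6 = 10.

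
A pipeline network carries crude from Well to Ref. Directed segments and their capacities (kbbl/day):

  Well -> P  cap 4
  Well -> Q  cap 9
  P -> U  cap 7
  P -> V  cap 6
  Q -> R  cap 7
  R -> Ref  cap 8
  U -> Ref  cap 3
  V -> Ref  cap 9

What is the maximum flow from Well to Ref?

Augment Well→P→U→Ref: bottleneck 3, flow now 3.
Augment Well→P→V→Ref: bottleneck 1, flow now 4.
Augment Well→Q→R→Ref: bottleneck 7, flow now 11.
No augmenting path remains; maximum flow = 11.
In the residual graph, reachable from Well: {Well, Q}.
Min-cut edges: Well→P (4), Q→R (7); capacity 4 + 7 = 11.
This cut is saturated, so no flow can exceed 11.

11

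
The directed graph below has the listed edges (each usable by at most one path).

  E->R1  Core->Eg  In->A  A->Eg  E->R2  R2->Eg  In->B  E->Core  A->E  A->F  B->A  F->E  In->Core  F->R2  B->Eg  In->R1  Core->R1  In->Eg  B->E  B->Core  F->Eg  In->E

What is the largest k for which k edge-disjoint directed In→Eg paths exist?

Assign every edge capacity 1; by Menger, the answer equals the max flow.
Path In→Eg (+1); total 1.
Path In→A→Eg (+1); total 2.
Path In→B→Eg (+1); total 3.
Path In→Core→Eg (+1); total 4.
Path In→E→R2→Eg (+1); total 5.
No residual In→Eg path; max flow = 5.
Certifying cut of size 5: {In→A, In→B, In→Core, In→E, In→Eg}.

5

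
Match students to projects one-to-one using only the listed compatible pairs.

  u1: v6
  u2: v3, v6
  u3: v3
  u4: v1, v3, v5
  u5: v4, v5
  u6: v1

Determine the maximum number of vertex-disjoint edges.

Unit-capacity flow: source→left, listed edges, right→sink; max matching = max flow.
Augmenting path u1→v6 (+1); matched 1.
Augmenting path u2→v3 (+1); matched 2.
Augmenting path u4→v1 (+1); matched 3.
Augmenting path u5→v4 (+1); matched 4.
Augmenting path u6→v1→u4→v5 (+1); matched 5.
No augmenting path remains; maximum matching = 5.
König certificate: {u4, u5, u6, v3, v6} is a vertex cover of size 5 (every listed pair touches it), so no matching can be larger.

5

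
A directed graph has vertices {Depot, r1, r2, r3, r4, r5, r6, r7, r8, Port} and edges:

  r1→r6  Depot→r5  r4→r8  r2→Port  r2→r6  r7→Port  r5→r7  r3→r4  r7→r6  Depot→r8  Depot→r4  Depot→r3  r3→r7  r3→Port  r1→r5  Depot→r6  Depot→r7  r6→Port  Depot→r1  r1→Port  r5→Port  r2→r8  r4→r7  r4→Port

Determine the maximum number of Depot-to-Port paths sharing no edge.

6

Assign every edge capacity 1; by Menger, the answer equals the max flow.
Path Depot→r1→Port (+1); total 1.
Path Depot→r3→Port (+1); total 2.
Path Depot→r4→Port (+1); total 3.
Path Depot→r5→Port (+1); total 4.
Path Depot→r6→Port (+1); total 5.
Path Depot→r7→Port (+1); total 6.
No residual Depot→Port path; max flow = 6.
Certifying cut of size 6: {Depot→r1, Depot→r3, Depot→r4, Depot→r5, Depot→r6, Depot→r7}.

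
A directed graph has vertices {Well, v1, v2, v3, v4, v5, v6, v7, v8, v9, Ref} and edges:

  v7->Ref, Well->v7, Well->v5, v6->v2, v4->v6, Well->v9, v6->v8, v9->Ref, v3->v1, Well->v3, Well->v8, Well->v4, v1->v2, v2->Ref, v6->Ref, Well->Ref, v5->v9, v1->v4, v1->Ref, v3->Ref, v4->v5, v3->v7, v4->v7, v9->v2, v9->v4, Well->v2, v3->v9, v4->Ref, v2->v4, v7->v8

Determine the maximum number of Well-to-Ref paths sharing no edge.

7

Assign every edge capacity 1; by Menger, the answer equals the max flow.
Path Well→Ref (+1); total 1.
Path Well→v2→Ref (+1); total 2.
Path Well→v3→Ref (+1); total 3.
Path Well→v4→Ref (+1); total 4.
Path Well→v7→Ref (+1); total 5.
Path Well→v9→Ref (+1); total 6.
Path Well→v5→v9→v4→v6→Ref (+1); total 7.
No residual Well→Ref path; max flow = 7.
Certifying cut of size 7: {Well→Ref, Well→v2, Well→v3, Well→v4, Well→v5, Well→v7, Well→v9}.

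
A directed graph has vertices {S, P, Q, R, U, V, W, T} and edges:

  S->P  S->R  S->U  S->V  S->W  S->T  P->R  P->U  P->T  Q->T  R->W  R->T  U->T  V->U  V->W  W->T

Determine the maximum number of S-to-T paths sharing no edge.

Assign every edge capacity 1; by Menger, the answer equals the max flow.
Path S→T (+1); total 1.
Path S→P→T (+1); total 2.
Path S→R→T (+1); total 3.
Path S→U→T (+1); total 4.
Path S→W→T (+1); total 5.
No residual S→T path; max flow = 5.
Certifying cut of size 5: {S→P, S→R, S→T, U→T, W→T}.

5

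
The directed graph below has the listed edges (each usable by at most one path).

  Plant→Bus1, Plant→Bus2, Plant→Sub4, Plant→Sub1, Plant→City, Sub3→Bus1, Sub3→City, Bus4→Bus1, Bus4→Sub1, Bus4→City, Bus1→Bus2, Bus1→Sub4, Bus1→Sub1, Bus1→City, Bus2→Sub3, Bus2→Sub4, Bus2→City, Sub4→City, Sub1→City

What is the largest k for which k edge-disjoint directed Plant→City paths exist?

5

Assign every edge capacity 1; by Menger, the answer equals the max flow.
Path Plant→City (+1); total 1.
Path Plant→Bus1→City (+1); total 2.
Path Plant→Bus2→City (+1); total 3.
Path Plant→Sub4→City (+1); total 4.
Path Plant→Sub1→City (+1); total 5.
No residual Plant→City path; max flow = 5.
Certifying cut of size 5: {Plant→Bus1, Plant→Bus2, Plant→City, Plant→Sub1, Plant→Sub4}.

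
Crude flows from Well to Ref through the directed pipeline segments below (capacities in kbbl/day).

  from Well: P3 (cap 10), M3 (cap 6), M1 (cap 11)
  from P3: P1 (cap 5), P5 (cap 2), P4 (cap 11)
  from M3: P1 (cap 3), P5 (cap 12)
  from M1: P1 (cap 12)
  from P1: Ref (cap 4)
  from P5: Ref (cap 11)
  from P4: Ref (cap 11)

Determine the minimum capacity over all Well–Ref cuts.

Augment Well→P3→P1→Ref: bottleneck 4, flow now 4.
Augment Well→P3→P5→Ref: bottleneck 2, flow now 6.
Augment Well→P3→P4→Ref: bottleneck 4, flow now 10.
Augment Well→M3→P5→Ref: bottleneck 6, flow now 16.
Augment Well→M1→P1→P3→P4→Ref: bottleneck 4, flow now 20. (uses reverse residual edge)
No augmenting path remains; maximum flow = 20.
By max-flow min-cut, the minimum cut capacity equals the max flow.
In the residual graph, reachable from Well: {Well, M1, P1}.
Min-cut edges: Well→P3 (10), Well→M3 (6), P1→Ref (4); capacity 10 + 6 + 4 = 20.

20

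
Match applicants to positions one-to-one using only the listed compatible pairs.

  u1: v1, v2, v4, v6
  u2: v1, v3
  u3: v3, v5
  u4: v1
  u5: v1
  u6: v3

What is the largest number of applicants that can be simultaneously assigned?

4

Unit-capacity flow: source→left, listed edges, right→sink; max matching = max flow.
Augmenting path u1→v1 (+1); matched 1.
Augmenting path u2→v3 (+1); matched 2.
Augmenting path u3→v5 (+1); matched 3.
Augmenting path u4→v1→u1→v2 (+1); matched 4.
No augmenting path remains; maximum matching = 4.
König certificate: {u1, u3, v1, v3} is a vertex cover of size 4 (every listed pair touches it), so no matching can be larger.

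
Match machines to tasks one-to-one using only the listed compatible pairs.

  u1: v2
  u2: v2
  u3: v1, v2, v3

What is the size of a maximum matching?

Unit-capacity flow: source→left, listed edges, right→sink; max matching = max flow.
Augmenting path u1→v2 (+1); matched 1.
Augmenting path u3→v1 (+1); matched 2.
No augmenting path remains; maximum matching = 2.
König certificate: {u3, v2} is a vertex cover of size 2 (every listed pair touches it), so no matching can be larger.

2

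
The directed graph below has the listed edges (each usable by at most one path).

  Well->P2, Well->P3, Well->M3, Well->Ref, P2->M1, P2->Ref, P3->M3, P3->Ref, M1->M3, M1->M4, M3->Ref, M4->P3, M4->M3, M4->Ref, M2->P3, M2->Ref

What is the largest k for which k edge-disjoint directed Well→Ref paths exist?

Assign every edge capacity 1; by Menger, the answer equals the max flow.
Path Well→Ref (+1); total 1.
Path Well→P2→Ref (+1); total 2.
Path Well→P3→Ref (+1); total 3.
Path Well→M3→Ref (+1); total 4.
No residual Well→Ref path; max flow = 4.
Certifying cut of size 4: {Well→M3, Well→P2, Well→P3, Well→Ref}.

4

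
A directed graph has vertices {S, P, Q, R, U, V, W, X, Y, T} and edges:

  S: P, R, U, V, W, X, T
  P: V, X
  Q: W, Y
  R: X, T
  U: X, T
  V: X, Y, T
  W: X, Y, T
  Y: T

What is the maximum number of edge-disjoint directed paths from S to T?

6

Assign every edge capacity 1; by Menger, the answer equals the max flow.
Path S→T (+1); total 1.
Path S→R→T (+1); total 2.
Path S→U→T (+1); total 3.
Path S→V→T (+1); total 4.
Path S→W→T (+1); total 5.
Path S→P→V→Y→T (+1); total 6.
No residual S→T path; max flow = 6.
Certifying cut of size 6: {S→P, S→R, S→T, S→U, S→V, S→W}.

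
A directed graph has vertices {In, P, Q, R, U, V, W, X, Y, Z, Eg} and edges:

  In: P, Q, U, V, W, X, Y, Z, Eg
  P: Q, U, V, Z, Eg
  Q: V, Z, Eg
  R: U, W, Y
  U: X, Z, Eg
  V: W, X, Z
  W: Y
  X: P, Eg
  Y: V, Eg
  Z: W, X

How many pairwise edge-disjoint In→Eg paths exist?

6

Assign every edge capacity 1; by Menger, the answer equals the max flow.
Path In→Eg (+1); total 1.
Path In→P→Eg (+1); total 2.
Path In→Q→Eg (+1); total 3.
Path In→U→Eg (+1); total 4.
Path In→X→Eg (+1); total 5.
Path In→Y→Eg (+1); total 6.
No residual In→Eg path; max flow = 6.
Certifying cut of size 6: {In→Eg, P→Eg, Q→Eg, U→Eg, X→Eg, Y→Eg}.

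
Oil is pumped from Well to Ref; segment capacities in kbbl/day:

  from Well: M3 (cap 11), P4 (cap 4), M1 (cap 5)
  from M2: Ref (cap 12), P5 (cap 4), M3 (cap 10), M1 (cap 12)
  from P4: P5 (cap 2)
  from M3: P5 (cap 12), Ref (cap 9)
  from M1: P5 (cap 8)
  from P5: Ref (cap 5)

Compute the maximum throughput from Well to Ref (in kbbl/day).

Augment Well→M3→Ref: bottleneck 9, flow now 9.
Augment Well→P4→P5→Ref: bottleneck 2, flow now 11.
Augment Well→M3→P5→Ref: bottleneck 2, flow now 13.
Augment Well→M1→P5→Ref: bottleneck 1, flow now 14.
No augmenting path remains; maximum flow = 14.
In the residual graph, reachable from Well: {Well, P4, M3, M1, P5}.
Min-cut edges: M3→Ref (9), P5→Ref (5); capacity 9 + 5 = 14.
This cut is saturated, so no flow can exceed 14.

14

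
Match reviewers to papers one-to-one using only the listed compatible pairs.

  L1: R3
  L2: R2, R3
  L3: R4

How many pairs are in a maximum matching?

3

Unit-capacity flow: source→left, listed edges, right→sink; max matching = max flow.
Augmenting path L1→R3 (+1); matched 1.
Augmenting path L2→R2 (+1); matched 2.
Augmenting path L3→R4 (+1); matched 3.
No augmenting path remains; maximum matching = 3.
König certificate: {L1, L2, L3} is a vertex cover of size 3 (every listed pair touches it), so no matching can be larger.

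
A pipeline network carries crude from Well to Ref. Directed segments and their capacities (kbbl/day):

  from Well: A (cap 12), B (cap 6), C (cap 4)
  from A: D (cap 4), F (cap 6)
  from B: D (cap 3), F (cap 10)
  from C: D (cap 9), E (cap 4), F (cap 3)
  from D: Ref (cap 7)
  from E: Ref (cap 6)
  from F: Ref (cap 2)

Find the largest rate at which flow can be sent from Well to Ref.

13

Augment Well→A→D→Ref: bottleneck 4, flow now 4.
Augment Well→A→F→Ref: bottleneck 2, flow now 6.
Augment Well→B→D→Ref: bottleneck 3, flow now 9.
Augment Well→C→E→Ref: bottleneck 4, flow now 13.
No augmenting path remains; maximum flow = 13.
In the residual graph, reachable from Well: {Well, A, B, F}.
Min-cut edges: Well→C (4), A→D (4), B→D (3), F→Ref (2); capacity 4 + 4 + 3 + 2 = 13.
This cut is saturated, so no flow can exceed 13.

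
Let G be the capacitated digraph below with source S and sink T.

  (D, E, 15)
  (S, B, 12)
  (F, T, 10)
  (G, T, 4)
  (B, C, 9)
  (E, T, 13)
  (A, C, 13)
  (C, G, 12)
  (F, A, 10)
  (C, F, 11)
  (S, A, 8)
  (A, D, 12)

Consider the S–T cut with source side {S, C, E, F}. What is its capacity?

Edges leaving {S, C, E, F}: S→A (8), S→B (12), C→G (12), E→T (13), F→A (10), F→T (10).
Cut capacity = 8 + 12 + 12 + 13 + 10 + 10 = 65.

65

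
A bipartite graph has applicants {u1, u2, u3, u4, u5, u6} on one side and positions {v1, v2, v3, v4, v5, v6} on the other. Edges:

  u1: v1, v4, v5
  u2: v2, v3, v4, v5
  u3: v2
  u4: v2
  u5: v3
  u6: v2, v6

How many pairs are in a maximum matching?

Unit-capacity flow: source→left, listed edges, right→sink; max matching = max flow.
Augmenting path u1→v1 (+1); matched 1.
Augmenting path u2→v2 (+1); matched 2.
Augmenting path u5→v3 (+1); matched 3.
Augmenting path u6→v6 (+1); matched 4.
Augmenting path u3→v2→u2→v4 (+1); matched 5.
No augmenting path remains; maximum matching = 5.
König certificate: {u1, u2, u5, u6, v2} is a vertex cover of size 5 (every listed pair touches it), so no matching can be larger.

5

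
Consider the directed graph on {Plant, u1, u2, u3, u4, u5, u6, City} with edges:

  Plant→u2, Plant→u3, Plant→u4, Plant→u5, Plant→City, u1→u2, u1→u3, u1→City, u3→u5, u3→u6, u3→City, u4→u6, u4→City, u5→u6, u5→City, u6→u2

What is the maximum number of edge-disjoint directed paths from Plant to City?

4

Assign every edge capacity 1; by Menger, the answer equals the max flow.
Path Plant→City (+1); total 1.
Path Plant→u3→City (+1); total 2.
Path Plant→u4→City (+1); total 3.
Path Plant→u5→City (+1); total 4.
No residual Plant→City path; max flow = 4.
Certifying cut of size 4: {Plant→City, Plant→u3, Plant→u4, Plant→u5}.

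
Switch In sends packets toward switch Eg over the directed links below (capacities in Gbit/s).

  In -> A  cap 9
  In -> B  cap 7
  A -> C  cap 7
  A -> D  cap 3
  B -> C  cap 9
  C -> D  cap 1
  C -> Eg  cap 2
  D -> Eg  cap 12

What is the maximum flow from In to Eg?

6

Augment In→A→C→Eg: bottleneck 2, flow now 2.
Augment In→A→D→Eg: bottleneck 3, flow now 5.
Augment In→A→C→D→Eg: bottleneck 1, flow now 6.
No augmenting path remains; maximum flow = 6.
In the residual graph, reachable from In: {In, A, B, C}.
Min-cut edges: A→D (3), C→D (1), C→Eg (2); capacity 3 + 1 + 2 = 6.
This cut is saturated, so no flow can exceed 6.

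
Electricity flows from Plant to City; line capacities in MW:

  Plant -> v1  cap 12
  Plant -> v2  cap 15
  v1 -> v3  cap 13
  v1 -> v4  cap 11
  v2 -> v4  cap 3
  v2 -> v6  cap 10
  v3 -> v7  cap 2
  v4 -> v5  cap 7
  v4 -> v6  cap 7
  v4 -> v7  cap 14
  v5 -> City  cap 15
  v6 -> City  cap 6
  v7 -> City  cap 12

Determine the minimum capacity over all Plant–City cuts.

Augment Plant→v2→v6→City: bottleneck 6, flow now 6.
Augment Plant→v1→v3→v7→City: bottleneck 2, flow now 8.
Augment Plant→v1→v4→v5→City: bottleneck 7, flow now 15.
Augment Plant→v1→v4→v7→City: bottleneck 3, flow now 18.
Augment Plant→v2→v4→v7→City: bottleneck 3, flow now 21.
No augmenting path remains; maximum flow = 21.
By max-flow min-cut, the minimum cut capacity equals the max flow.
In the residual graph, reachable from Plant: {Plant, v2, v6}.
Min-cut edges: Plant→v1 (12), v2→v4 (3), v6→City (6); capacity 12 + 3 + 6 = 21.

21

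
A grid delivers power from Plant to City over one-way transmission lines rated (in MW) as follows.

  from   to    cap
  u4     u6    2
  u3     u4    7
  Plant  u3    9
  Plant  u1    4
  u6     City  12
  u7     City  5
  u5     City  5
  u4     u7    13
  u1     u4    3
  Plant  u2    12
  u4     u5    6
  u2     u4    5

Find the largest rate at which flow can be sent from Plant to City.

12

Augment Plant→u1→u4→u5→City: bottleneck 3, flow now 3.
Augment Plant→u2→u4→u5→City: bottleneck 2, flow now 5.
Augment Plant→u2→u4→u6→City: bottleneck 2, flow now 7.
Augment Plant→u2→u4→u7→City: bottleneck 1, flow now 8.
Augment Plant→u3→u4→u7→City: bottleneck 4, flow now 12.
No augmenting path remains; maximum flow = 12.
In the residual graph, reachable from Plant: {Plant, u1, u2, u3, u4, u5, u7}.
Min-cut edges: u4→u6 (2), u5→City (5), u7→City (5); capacity 2 + 5 + 5 = 12.
This cut is saturated, so no flow can exceed 12.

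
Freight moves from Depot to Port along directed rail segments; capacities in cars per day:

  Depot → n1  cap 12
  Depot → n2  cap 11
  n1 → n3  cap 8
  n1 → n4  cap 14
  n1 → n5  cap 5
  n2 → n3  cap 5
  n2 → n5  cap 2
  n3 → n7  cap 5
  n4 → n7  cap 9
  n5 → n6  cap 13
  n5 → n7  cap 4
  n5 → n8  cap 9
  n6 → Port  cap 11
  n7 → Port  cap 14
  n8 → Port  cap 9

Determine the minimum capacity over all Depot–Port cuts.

Augment Depot→n1→n3→n7→Port: bottleneck 5, flow now 5.
Augment Depot→n1→n4→n7→Port: bottleneck 7, flow now 12.
Augment Depot→n2→n5→n6→Port: bottleneck 2, flow now 14.
Augment Depot→n2→n3→n1→n4→n7→Port: bottleneck 2, flow now 16. (uses reverse residual edge)
Augment Depot→n2→n3→n1→n5→n6→Port: bottleneck 3, flow now 19. (uses reverse residual edge)
No augmenting path remains; maximum flow = 19.
By max-flow min-cut, the minimum cut capacity equals the max flow.
In the residual graph, reachable from Depot: {Depot, n2}.
Min-cut edges: Depot→n1 (12), n2→n3 (5), n2→n5 (2); capacity 12 + 5 + 2 = 19.

19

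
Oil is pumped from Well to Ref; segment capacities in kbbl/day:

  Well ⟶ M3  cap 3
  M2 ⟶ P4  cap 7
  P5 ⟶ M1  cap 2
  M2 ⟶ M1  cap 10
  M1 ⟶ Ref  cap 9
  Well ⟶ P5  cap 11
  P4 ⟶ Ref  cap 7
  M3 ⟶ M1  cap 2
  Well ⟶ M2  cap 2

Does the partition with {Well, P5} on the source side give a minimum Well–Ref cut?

Given cut capacity: 2 + 3 + 2 = 7.
Augment Well→M2→M1→Ref: bottleneck 2, flow now 2.
Augment Well→M3→M1→Ref: bottleneck 2, flow now 4.
Augment Well→P5→M1→Ref: bottleneck 2, flow now 6.
No augmenting path remains; maximum flow = 6.
In the residual graph, reachable from Well: {Well, M3, P5}.
Min-cut edges: Well→M2 (2), M3→M1 (2), P5→M1 (2); capacity 2 + 2 + 2 = 6.
Cut capacity 7 exceeds the max flow 6, so it is not minimum.

No — its capacity is 7, but the minimum cut has capacity 6.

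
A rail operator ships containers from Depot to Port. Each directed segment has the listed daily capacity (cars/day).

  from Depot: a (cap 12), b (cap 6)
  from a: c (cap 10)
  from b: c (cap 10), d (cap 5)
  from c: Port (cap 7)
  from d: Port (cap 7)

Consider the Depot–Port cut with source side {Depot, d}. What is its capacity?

25

Edges leaving {Depot, d}: Depot→a (12), Depot→b (6), d→Port (7).
Cut capacity = 12 + 6 + 7 = 25.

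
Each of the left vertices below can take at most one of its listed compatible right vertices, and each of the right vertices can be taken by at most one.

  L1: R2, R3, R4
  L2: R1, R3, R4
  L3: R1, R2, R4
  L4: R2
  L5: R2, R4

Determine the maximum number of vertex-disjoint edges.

Unit-capacity flow: source→left, listed edges, right→sink; max matching = max flow.
Augmenting path L1→R2 (+1); matched 1.
Augmenting path L2→R1 (+1); matched 2.
Augmenting path L3→R4 (+1); matched 3.
Augmenting path L4→R2→L1→R3 (+1); matched 4.
No augmenting path remains; maximum matching = 4.
König certificate: {R1, R2, R3, R4} is a vertex cover of size 4 (every listed pair touches it), so no matching can be larger.

4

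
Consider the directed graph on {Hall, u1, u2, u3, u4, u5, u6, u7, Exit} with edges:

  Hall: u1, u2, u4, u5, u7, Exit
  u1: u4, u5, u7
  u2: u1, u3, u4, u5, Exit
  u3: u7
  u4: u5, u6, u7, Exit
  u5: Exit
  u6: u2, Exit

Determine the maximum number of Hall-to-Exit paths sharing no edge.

Assign every edge capacity 1; by Menger, the answer equals the max flow.
Path Hall→Exit (+1); total 1.
Path Hall→u2→Exit (+1); total 2.
Path Hall→u4→Exit (+1); total 3.
Path Hall→u5→Exit (+1); total 4.
Path Hall→u1→u4→u6→Exit (+1); total 5.
No residual Hall→Exit path; max flow = 5.
Certifying cut of size 5: {Hall→Exit, Hall→u1, Hall→u2, Hall→u4, Hall→u5}.

5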